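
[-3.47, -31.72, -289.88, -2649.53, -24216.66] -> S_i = -3.47*9.14^i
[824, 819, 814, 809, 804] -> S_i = 824 + -5*i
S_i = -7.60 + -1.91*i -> [-7.6, -9.51, -11.42, -13.33, -15.24]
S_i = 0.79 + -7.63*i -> [0.79, -6.84, -14.47, -22.1, -29.73]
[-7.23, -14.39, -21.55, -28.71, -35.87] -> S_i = -7.23 + -7.16*i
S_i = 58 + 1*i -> [58, 59, 60, 61, 62]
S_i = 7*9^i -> [7, 63, 567, 5103, 45927]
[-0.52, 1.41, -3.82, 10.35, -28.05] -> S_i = -0.52*(-2.71)^i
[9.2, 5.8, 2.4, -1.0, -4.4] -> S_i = 9.20 + -3.40*i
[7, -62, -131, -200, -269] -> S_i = 7 + -69*i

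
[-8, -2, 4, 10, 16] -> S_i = -8 + 6*i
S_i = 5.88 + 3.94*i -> [5.88, 9.82, 13.76, 17.7, 21.64]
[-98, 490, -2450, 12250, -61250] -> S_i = -98*-5^i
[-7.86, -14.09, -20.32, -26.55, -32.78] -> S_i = -7.86 + -6.23*i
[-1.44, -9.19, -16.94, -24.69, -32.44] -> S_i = -1.44 + -7.75*i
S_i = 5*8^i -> [5, 40, 320, 2560, 20480]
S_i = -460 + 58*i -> [-460, -402, -344, -286, -228]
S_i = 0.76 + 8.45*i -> [0.76, 9.21, 17.66, 26.11, 34.56]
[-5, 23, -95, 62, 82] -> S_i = Random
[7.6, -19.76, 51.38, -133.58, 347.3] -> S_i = 7.60*(-2.60)^i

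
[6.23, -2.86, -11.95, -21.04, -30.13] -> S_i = 6.23 + -9.09*i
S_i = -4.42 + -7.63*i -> [-4.42, -12.05, -19.68, -27.31, -34.94]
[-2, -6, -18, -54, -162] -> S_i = -2*3^i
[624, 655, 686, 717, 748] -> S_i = 624 + 31*i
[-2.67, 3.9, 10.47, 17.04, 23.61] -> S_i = -2.67 + 6.57*i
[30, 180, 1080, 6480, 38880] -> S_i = 30*6^i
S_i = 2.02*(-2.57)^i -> [2.02, -5.19, 13.34, -34.29, 88.12]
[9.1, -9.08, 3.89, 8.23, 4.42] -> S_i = Random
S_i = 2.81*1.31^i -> [2.81, 3.68, 4.82, 6.32, 8.28]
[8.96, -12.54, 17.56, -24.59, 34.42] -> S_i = 8.96*(-1.40)^i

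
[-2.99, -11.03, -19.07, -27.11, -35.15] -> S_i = -2.99 + -8.04*i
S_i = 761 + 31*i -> [761, 792, 823, 854, 885]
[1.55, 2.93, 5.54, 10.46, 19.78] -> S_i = 1.55*1.89^i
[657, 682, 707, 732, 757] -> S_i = 657 + 25*i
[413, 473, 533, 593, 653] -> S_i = 413 + 60*i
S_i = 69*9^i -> [69, 621, 5589, 50301, 452709]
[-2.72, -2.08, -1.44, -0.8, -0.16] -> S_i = -2.72 + 0.64*i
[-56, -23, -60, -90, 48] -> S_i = Random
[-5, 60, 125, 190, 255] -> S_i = -5 + 65*i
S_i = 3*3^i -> [3, 9, 27, 81, 243]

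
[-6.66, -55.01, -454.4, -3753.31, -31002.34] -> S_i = -6.66*8.26^i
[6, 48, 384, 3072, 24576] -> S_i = 6*8^i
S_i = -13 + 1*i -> [-13, -12, -11, -10, -9]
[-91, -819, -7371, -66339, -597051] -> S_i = -91*9^i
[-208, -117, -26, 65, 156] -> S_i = -208 + 91*i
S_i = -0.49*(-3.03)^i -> [-0.49, 1.48, -4.5, 13.63, -41.3]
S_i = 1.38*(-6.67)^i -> [1.38, -9.2, 61.39, -409.5, 2731.38]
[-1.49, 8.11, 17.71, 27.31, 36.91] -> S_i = -1.49 + 9.60*i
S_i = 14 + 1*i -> [14, 15, 16, 17, 18]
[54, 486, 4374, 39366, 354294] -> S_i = 54*9^i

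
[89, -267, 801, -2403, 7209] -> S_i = 89*-3^i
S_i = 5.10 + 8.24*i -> [5.1, 13.34, 21.58, 29.82, 38.06]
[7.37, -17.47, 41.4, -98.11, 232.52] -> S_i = 7.37*(-2.37)^i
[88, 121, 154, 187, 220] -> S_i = 88 + 33*i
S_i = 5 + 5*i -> [5, 10, 15, 20, 25]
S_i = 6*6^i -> [6, 36, 216, 1296, 7776]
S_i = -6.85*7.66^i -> [-6.85, -52.47, -401.93, -3078.77, -23583.36]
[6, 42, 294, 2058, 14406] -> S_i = 6*7^i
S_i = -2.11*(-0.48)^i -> [-2.11, 1.01, -0.49, 0.23, -0.11]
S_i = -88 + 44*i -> [-88, -44, 0, 44, 88]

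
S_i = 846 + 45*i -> [846, 891, 936, 981, 1026]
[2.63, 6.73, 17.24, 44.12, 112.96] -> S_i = 2.63*2.56^i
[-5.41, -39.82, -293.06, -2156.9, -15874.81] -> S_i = -5.41*7.36^i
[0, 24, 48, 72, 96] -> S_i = 0 + 24*i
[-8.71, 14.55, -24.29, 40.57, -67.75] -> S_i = -8.71*(-1.67)^i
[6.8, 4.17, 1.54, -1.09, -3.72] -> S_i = 6.80 + -2.63*i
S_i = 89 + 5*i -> [89, 94, 99, 104, 109]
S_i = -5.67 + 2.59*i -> [-5.67, -3.08, -0.49, 2.1, 4.69]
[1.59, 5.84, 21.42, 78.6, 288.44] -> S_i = 1.59*3.67^i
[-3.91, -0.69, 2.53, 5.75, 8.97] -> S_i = -3.91 + 3.22*i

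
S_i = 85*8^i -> [85, 680, 5440, 43520, 348160]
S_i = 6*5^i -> [6, 30, 150, 750, 3750]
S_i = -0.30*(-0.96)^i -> [-0.3, 0.29, -0.28, 0.27, -0.25]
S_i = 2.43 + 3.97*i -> [2.43, 6.4, 10.37, 14.34, 18.31]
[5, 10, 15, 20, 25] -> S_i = 5 + 5*i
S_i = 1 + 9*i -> [1, 10, 19, 28, 37]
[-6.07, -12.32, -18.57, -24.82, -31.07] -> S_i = -6.07 + -6.25*i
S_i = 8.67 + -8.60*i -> [8.67, 0.07, -8.53, -17.13, -25.73]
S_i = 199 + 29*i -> [199, 228, 257, 286, 315]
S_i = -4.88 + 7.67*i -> [-4.88, 2.79, 10.46, 18.13, 25.8]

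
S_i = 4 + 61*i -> [4, 65, 126, 187, 248]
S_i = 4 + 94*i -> [4, 98, 192, 286, 380]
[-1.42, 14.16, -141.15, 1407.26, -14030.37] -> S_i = -1.42*(-9.97)^i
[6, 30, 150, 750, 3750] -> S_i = 6*5^i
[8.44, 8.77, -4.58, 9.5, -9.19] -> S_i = Random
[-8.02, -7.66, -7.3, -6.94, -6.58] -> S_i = -8.02 + 0.36*i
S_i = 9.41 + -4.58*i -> [9.41, 4.83, 0.25, -4.33, -8.91]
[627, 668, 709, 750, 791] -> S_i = 627 + 41*i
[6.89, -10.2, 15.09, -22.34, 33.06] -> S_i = 6.89*(-1.48)^i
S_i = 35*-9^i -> [35, -315, 2835, -25515, 229635]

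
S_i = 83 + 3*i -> [83, 86, 89, 92, 95]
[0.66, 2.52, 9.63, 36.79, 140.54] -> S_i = 0.66*3.82^i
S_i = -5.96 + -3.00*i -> [-5.96, -8.96, -11.96, -14.96, -17.96]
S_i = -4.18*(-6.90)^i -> [-4.18, 28.84, -199.01, 1373.17, -9474.86]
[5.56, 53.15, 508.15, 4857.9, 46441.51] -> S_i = 5.56*9.56^i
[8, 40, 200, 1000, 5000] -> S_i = 8*5^i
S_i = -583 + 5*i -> [-583, -578, -573, -568, -563]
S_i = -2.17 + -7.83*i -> [-2.17, -10.0, -17.83, -25.66, -33.49]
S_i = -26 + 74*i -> [-26, 48, 122, 196, 270]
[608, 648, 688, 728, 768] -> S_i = 608 + 40*i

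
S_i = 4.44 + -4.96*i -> [4.44, -0.52, -5.48, -10.44, -15.4]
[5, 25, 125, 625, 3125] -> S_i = 5*5^i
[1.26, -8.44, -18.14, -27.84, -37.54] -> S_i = 1.26 + -9.70*i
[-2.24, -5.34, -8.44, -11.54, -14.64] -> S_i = -2.24 + -3.10*i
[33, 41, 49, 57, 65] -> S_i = 33 + 8*i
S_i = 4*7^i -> [4, 28, 196, 1372, 9604]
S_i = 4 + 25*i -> [4, 29, 54, 79, 104]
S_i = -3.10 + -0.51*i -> [-3.1, -3.61, -4.12, -4.63, -5.14]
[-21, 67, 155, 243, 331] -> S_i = -21 + 88*i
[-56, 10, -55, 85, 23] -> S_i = Random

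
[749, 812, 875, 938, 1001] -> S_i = 749 + 63*i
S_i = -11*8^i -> [-11, -88, -704, -5632, -45056]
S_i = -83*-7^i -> [-83, 581, -4067, 28469, -199283]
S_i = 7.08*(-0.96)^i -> [7.08, -6.8, 6.52, -6.26, 6.01]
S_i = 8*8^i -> [8, 64, 512, 4096, 32768]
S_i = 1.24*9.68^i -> [1.24, 12.0, 116.19, 1124.73, 10887.37]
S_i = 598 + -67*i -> [598, 531, 464, 397, 330]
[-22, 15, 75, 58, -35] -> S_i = Random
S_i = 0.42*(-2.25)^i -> [0.42, -0.94, 2.13, -4.78, 10.76]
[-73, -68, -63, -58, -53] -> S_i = -73 + 5*i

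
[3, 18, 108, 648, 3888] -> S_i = 3*6^i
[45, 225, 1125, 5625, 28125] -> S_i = 45*5^i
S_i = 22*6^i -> [22, 132, 792, 4752, 28512]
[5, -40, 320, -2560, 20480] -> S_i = 5*-8^i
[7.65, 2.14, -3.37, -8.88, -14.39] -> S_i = 7.65 + -5.51*i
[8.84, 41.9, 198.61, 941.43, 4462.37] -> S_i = 8.84*4.74^i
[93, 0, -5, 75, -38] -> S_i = Random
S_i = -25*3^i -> [-25, -75, -225, -675, -2025]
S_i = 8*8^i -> [8, 64, 512, 4096, 32768]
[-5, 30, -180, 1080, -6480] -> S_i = -5*-6^i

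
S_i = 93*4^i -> [93, 372, 1488, 5952, 23808]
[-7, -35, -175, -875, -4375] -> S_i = -7*5^i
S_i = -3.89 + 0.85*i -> [-3.89, -3.04, -2.19, -1.34, -0.49]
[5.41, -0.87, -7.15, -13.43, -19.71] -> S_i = 5.41 + -6.28*i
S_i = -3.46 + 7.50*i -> [-3.46, 4.04, 11.54, 19.04, 26.54]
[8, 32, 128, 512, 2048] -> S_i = 8*4^i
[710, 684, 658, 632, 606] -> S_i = 710 + -26*i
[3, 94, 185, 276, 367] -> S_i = 3 + 91*i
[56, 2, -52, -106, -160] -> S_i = 56 + -54*i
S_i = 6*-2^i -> [6, -12, 24, -48, 96]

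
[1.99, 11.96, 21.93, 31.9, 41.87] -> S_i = 1.99 + 9.97*i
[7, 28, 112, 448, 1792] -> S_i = 7*4^i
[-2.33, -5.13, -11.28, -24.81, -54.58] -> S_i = -2.33*2.20^i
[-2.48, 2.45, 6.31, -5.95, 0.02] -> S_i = Random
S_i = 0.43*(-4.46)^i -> [0.43, -1.92, 8.55, -38.15, 170.14]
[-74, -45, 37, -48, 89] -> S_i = Random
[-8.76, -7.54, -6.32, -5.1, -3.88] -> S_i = -8.76 + 1.22*i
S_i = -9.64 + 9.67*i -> [-9.64, 0.03, 9.7, 19.37, 29.04]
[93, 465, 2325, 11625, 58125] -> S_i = 93*5^i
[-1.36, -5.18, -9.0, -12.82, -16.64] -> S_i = -1.36 + -3.82*i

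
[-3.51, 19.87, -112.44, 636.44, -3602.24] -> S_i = -3.51*(-5.66)^i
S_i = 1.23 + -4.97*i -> [1.23, -3.74, -8.71, -13.68, -18.65]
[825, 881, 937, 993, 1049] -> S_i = 825 + 56*i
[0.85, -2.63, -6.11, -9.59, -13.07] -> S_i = 0.85 + -3.48*i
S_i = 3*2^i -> [3, 6, 12, 24, 48]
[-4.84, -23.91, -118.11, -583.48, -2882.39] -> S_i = -4.84*4.94^i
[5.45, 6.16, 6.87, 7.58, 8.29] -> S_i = 5.45 + 0.71*i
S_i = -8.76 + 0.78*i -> [-8.76, -7.98, -7.2, -6.42, -5.64]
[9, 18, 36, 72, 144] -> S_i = 9*2^i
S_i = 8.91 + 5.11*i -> [8.91, 14.02, 19.13, 24.24, 29.35]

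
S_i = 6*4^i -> [6, 24, 96, 384, 1536]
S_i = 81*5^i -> [81, 405, 2025, 10125, 50625]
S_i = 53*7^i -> [53, 371, 2597, 18179, 127253]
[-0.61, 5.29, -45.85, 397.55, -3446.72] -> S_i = -0.61*(-8.67)^i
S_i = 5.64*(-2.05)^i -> [5.64, -11.56, 23.7, -48.59, 99.61]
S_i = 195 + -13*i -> [195, 182, 169, 156, 143]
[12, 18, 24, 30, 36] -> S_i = 12 + 6*i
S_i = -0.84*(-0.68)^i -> [-0.84, 0.57, -0.39, 0.26, -0.18]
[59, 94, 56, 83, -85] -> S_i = Random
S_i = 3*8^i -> [3, 24, 192, 1536, 12288]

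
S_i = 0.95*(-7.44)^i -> [0.95, -7.07, 52.59, -391.24, 2910.82]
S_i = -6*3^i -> [-6, -18, -54, -162, -486]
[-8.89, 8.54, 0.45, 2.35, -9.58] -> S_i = Random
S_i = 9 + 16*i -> [9, 25, 41, 57, 73]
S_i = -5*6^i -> [-5, -30, -180, -1080, -6480]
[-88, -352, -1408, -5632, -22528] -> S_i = -88*4^i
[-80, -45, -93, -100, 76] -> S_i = Random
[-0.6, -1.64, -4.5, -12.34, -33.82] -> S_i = -0.60*2.74^i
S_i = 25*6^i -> [25, 150, 900, 5400, 32400]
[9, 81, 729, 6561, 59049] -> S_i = 9*9^i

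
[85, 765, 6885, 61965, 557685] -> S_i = 85*9^i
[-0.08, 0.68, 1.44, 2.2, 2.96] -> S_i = -0.08 + 0.76*i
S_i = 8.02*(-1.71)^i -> [8.02, -13.71, 23.45, -40.1, 68.57]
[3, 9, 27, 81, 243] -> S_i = 3*3^i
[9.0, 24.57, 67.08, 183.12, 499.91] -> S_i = 9.00*2.73^i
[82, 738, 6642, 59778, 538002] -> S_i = 82*9^i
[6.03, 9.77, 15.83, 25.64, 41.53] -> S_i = 6.03*1.62^i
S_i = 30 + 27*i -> [30, 57, 84, 111, 138]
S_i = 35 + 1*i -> [35, 36, 37, 38, 39]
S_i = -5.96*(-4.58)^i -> [-5.96, 27.3, -125.02, 572.59, -2622.46]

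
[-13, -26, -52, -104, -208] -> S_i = -13*2^i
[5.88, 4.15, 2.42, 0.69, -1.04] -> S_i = 5.88 + -1.73*i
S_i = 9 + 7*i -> [9, 16, 23, 30, 37]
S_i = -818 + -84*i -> [-818, -902, -986, -1070, -1154]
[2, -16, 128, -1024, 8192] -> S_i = 2*-8^i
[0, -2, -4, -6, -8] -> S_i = 0 + -2*i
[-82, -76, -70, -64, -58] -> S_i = -82 + 6*i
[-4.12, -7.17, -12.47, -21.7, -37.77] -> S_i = -4.12*1.74^i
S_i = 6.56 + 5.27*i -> [6.56, 11.83, 17.1, 22.37, 27.64]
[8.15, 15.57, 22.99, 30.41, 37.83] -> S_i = 8.15 + 7.42*i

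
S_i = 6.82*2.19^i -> [6.82, 14.94, 32.71, 71.63, 156.88]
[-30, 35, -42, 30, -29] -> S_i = Random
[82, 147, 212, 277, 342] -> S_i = 82 + 65*i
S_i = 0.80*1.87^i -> [0.8, 1.5, 2.8, 5.23, 9.78]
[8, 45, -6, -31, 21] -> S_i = Random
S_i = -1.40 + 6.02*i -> [-1.4, 4.62, 10.64, 16.66, 22.68]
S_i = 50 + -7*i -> [50, 43, 36, 29, 22]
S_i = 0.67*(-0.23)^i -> [0.67, -0.15, 0.04, -0.01, 0.0]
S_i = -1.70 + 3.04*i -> [-1.7, 1.34, 4.38, 7.42, 10.46]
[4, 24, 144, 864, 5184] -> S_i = 4*6^i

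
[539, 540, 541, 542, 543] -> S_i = 539 + 1*i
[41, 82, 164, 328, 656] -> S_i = 41*2^i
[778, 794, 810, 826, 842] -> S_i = 778 + 16*i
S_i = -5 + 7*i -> [-5, 2, 9, 16, 23]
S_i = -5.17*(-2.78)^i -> [-5.17, 14.37, -39.96, 111.08, -308.79]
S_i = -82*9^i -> [-82, -738, -6642, -59778, -538002]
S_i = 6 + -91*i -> [6, -85, -176, -267, -358]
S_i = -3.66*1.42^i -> [-3.66, -5.2, -7.38, -10.48, -14.88]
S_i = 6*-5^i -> [6, -30, 150, -750, 3750]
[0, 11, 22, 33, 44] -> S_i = 0 + 11*i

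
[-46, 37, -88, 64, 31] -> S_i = Random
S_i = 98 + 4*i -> [98, 102, 106, 110, 114]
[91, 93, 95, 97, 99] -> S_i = 91 + 2*i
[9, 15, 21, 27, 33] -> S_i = 9 + 6*i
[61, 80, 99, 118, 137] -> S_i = 61 + 19*i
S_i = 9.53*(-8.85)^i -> [9.53, -84.34, 746.41, -6605.76, 58460.97]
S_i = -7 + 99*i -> [-7, 92, 191, 290, 389]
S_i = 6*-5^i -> [6, -30, 150, -750, 3750]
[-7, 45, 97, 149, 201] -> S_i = -7 + 52*i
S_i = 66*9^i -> [66, 594, 5346, 48114, 433026]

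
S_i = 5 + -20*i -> [5, -15, -35, -55, -75]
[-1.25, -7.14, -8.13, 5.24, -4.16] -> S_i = Random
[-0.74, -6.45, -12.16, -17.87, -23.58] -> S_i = -0.74 + -5.71*i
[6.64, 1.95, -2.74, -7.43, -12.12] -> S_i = 6.64 + -4.69*i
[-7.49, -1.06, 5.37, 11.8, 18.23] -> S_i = -7.49 + 6.43*i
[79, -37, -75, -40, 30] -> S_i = Random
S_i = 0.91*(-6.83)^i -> [0.91, -6.22, 42.45, -289.94, 1980.27]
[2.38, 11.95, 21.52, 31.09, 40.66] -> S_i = 2.38 + 9.57*i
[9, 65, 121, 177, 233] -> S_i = 9 + 56*i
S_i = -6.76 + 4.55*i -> [-6.76, -2.21, 2.34, 6.89, 11.44]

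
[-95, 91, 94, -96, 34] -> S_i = Random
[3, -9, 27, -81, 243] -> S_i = 3*-3^i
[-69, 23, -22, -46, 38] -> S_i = Random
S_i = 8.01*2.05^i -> [8.01, 16.42, 33.66, 69.01, 141.46]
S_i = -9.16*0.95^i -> [-9.16, -8.7, -8.27, -7.85, -7.46]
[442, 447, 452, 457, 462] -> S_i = 442 + 5*i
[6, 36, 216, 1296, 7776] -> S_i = 6*6^i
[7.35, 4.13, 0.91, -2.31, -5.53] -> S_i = 7.35 + -3.22*i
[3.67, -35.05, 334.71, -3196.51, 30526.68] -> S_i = 3.67*(-9.55)^i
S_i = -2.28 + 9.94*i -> [-2.28, 7.66, 17.6, 27.54, 37.48]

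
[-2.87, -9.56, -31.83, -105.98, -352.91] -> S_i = -2.87*3.33^i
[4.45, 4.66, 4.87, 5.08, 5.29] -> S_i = 4.45 + 0.21*i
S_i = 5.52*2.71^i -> [5.52, 14.96, 40.54, 109.86, 297.73]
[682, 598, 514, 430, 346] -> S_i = 682 + -84*i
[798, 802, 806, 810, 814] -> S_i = 798 + 4*i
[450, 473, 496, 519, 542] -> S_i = 450 + 23*i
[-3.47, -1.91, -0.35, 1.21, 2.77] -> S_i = -3.47 + 1.56*i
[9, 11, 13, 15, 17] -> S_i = 9 + 2*i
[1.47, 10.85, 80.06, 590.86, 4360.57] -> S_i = 1.47*7.38^i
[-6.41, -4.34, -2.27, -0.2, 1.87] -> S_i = -6.41 + 2.07*i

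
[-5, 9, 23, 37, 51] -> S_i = -5 + 14*i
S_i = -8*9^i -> [-8, -72, -648, -5832, -52488]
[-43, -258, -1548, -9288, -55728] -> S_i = -43*6^i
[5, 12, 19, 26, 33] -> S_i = 5 + 7*i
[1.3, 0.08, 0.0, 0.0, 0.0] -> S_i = 1.30*0.06^i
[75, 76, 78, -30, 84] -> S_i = Random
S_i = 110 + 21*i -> [110, 131, 152, 173, 194]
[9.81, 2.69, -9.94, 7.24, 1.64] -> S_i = Random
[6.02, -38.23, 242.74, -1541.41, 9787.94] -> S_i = 6.02*(-6.35)^i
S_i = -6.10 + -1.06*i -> [-6.1, -7.16, -8.22, -9.28, -10.34]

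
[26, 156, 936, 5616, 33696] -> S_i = 26*6^i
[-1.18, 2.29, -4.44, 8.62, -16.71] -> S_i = -1.18*(-1.94)^i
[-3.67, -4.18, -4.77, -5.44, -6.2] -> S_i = -3.67*1.14^i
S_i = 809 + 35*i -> [809, 844, 879, 914, 949]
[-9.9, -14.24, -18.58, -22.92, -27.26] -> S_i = -9.90 + -4.34*i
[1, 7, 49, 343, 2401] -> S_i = 1*7^i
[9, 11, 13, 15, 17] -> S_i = 9 + 2*i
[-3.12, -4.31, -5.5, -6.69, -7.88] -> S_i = -3.12 + -1.19*i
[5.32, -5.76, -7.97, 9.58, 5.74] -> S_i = Random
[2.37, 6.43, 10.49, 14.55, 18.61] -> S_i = 2.37 + 4.06*i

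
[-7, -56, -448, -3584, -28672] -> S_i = -7*8^i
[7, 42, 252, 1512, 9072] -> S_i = 7*6^i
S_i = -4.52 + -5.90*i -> [-4.52, -10.42, -16.32, -22.22, -28.12]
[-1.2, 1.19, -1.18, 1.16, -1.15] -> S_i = -1.20*(-0.99)^i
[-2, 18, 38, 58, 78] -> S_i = -2 + 20*i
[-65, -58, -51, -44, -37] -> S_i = -65 + 7*i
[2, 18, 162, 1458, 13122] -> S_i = 2*9^i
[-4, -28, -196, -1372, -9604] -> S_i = -4*7^i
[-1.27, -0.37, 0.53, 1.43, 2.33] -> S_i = -1.27 + 0.90*i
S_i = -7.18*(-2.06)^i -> [-7.18, 14.79, -30.47, 62.77, -129.3]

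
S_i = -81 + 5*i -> [-81, -76, -71, -66, -61]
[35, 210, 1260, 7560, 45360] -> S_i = 35*6^i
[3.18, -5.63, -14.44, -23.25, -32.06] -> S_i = 3.18 + -8.81*i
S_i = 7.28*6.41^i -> [7.28, 46.66, 299.12, 1917.37, 12290.33]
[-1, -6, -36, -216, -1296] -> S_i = -1*6^i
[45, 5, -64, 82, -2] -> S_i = Random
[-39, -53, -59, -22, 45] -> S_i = Random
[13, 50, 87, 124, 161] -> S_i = 13 + 37*i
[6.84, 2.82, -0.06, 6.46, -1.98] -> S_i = Random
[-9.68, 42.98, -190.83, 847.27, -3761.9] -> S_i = -9.68*(-4.44)^i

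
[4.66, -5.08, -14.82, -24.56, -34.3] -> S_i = 4.66 + -9.74*i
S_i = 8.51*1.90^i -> [8.51, 16.17, 30.72, 58.37, 110.9]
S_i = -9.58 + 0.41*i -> [-9.58, -9.17, -8.76, -8.35, -7.94]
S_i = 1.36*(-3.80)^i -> [1.36, -5.17, 19.64, -74.63, 283.58]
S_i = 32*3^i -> [32, 96, 288, 864, 2592]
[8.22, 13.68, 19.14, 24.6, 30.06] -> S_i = 8.22 + 5.46*i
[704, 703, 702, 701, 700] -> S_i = 704 + -1*i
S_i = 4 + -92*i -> [4, -88, -180, -272, -364]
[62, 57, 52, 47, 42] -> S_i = 62 + -5*i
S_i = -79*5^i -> [-79, -395, -1975, -9875, -49375]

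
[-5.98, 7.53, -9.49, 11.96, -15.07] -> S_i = -5.98*(-1.26)^i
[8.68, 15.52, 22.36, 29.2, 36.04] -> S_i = 8.68 + 6.84*i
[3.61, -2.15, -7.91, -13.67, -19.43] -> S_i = 3.61 + -5.76*i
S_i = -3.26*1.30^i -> [-3.26, -4.24, -5.51, -7.16, -9.31]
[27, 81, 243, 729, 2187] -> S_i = 27*3^i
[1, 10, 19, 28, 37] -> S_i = 1 + 9*i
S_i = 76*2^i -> [76, 152, 304, 608, 1216]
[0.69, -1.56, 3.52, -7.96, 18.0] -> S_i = 0.69*(-2.26)^i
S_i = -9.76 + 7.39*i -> [-9.76, -2.37, 5.02, 12.41, 19.8]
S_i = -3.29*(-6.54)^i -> [-3.29, 21.52, -140.72, 920.3, -6018.76]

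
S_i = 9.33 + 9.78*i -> [9.33, 19.11, 28.89, 38.67, 48.45]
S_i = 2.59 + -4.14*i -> [2.59, -1.55, -5.69, -9.83, -13.97]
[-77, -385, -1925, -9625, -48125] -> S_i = -77*5^i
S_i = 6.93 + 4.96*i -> [6.93, 11.89, 16.85, 21.81, 26.77]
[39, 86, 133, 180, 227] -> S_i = 39 + 47*i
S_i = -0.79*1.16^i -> [-0.79, -0.92, -1.06, -1.23, -1.43]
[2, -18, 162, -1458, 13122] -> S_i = 2*-9^i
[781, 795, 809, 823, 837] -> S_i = 781 + 14*i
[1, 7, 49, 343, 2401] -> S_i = 1*7^i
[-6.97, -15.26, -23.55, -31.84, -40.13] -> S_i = -6.97 + -8.29*i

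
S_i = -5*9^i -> [-5, -45, -405, -3645, -32805]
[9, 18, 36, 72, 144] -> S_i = 9*2^i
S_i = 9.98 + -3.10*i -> [9.98, 6.88, 3.78, 0.68, -2.42]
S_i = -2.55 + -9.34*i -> [-2.55, -11.89, -21.23, -30.57, -39.91]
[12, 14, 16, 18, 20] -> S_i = 12 + 2*i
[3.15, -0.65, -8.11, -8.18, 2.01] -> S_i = Random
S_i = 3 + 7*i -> [3, 10, 17, 24, 31]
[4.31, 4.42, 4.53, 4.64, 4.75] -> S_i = 4.31 + 0.11*i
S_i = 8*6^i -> [8, 48, 288, 1728, 10368]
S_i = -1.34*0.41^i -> [-1.34, -0.55, -0.23, -0.09, -0.04]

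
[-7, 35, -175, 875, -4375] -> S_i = -7*-5^i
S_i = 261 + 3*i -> [261, 264, 267, 270, 273]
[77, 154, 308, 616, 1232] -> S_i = 77*2^i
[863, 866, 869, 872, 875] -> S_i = 863 + 3*i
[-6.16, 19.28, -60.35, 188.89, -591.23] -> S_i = -6.16*(-3.13)^i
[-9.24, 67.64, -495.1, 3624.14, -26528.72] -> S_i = -9.24*(-7.32)^i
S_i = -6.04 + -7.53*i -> [-6.04, -13.57, -21.1, -28.63, -36.16]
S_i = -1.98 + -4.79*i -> [-1.98, -6.77, -11.56, -16.35, -21.14]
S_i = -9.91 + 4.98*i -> [-9.91, -4.93, 0.05, 5.03, 10.01]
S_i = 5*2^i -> [5, 10, 20, 40, 80]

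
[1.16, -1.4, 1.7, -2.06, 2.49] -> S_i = 1.16*(-1.21)^i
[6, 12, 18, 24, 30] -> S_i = 6 + 6*i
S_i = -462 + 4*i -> [-462, -458, -454, -450, -446]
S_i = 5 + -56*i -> [5, -51, -107, -163, -219]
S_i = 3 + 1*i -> [3, 4, 5, 6, 7]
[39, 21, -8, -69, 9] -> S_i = Random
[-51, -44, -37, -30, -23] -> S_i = -51 + 7*i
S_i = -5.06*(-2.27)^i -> [-5.06, 11.49, -26.07, 59.19, -134.36]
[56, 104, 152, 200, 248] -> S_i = 56 + 48*i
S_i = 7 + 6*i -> [7, 13, 19, 25, 31]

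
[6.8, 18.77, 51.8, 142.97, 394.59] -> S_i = 6.80*2.76^i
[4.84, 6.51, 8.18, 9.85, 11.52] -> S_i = 4.84 + 1.67*i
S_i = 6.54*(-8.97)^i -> [6.54, -58.66, 526.21, -4720.14, 42339.68]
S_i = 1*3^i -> [1, 3, 9, 27, 81]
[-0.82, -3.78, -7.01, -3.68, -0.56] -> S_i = Random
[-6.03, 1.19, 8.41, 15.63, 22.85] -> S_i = -6.03 + 7.22*i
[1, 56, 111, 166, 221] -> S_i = 1 + 55*i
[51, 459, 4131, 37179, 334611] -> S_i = 51*9^i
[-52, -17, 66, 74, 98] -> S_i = Random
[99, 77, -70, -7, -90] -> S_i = Random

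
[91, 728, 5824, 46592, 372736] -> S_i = 91*8^i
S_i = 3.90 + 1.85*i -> [3.9, 5.75, 7.6, 9.45, 11.3]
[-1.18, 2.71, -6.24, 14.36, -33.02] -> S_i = -1.18*(-2.30)^i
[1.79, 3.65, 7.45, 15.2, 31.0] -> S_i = 1.79*2.04^i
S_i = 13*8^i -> [13, 104, 832, 6656, 53248]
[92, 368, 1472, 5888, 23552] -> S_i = 92*4^i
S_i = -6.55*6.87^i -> [-6.55, -45.0, -309.14, -2123.79, -14590.44]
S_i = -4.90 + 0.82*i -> [-4.9, -4.08, -3.26, -2.44, -1.62]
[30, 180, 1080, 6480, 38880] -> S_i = 30*6^i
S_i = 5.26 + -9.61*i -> [5.26, -4.35, -13.96, -23.57, -33.18]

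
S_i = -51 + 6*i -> [-51, -45, -39, -33, -27]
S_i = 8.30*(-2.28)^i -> [8.3, -18.92, 43.15, -98.37, 224.29]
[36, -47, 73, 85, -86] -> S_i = Random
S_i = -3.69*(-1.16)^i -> [-3.69, 4.28, -4.97, 5.76, -6.68]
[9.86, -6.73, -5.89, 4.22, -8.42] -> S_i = Random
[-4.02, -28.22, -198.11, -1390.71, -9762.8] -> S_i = -4.02*7.02^i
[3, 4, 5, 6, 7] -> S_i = 3 + 1*i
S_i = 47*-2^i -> [47, -94, 188, -376, 752]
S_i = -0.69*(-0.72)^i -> [-0.69, 0.5, -0.36, 0.26, -0.19]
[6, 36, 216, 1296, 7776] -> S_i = 6*6^i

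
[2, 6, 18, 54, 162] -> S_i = 2*3^i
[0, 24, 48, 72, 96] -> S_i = 0 + 24*i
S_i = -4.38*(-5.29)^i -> [-4.38, 23.17, -122.57, 648.4, -3430.02]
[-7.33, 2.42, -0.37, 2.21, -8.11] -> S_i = Random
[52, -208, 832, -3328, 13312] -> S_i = 52*-4^i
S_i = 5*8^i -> [5, 40, 320, 2560, 20480]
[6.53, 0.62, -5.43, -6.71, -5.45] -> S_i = Random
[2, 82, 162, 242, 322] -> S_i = 2 + 80*i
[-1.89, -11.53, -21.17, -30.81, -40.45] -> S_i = -1.89 + -9.64*i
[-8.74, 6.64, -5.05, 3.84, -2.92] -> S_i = -8.74*(-0.76)^i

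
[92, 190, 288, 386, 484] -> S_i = 92 + 98*i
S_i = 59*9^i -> [59, 531, 4779, 43011, 387099]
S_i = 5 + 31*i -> [5, 36, 67, 98, 129]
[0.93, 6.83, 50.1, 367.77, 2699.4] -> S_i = 0.93*7.34^i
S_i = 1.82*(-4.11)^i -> [1.82, -7.48, 30.74, -126.36, 519.32]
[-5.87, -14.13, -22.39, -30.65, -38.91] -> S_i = -5.87 + -8.26*i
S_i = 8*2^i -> [8, 16, 32, 64, 128]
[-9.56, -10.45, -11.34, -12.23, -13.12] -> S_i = -9.56 + -0.89*i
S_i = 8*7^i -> [8, 56, 392, 2744, 19208]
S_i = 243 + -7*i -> [243, 236, 229, 222, 215]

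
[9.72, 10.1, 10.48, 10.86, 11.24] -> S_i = 9.72 + 0.38*i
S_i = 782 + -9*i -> [782, 773, 764, 755, 746]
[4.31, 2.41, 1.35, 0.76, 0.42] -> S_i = 4.31*0.56^i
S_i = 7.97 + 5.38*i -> [7.97, 13.35, 18.73, 24.11, 29.49]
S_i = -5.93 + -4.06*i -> [-5.93, -9.99, -14.05, -18.11, -22.17]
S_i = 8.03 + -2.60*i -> [8.03, 5.43, 2.83, 0.23, -2.37]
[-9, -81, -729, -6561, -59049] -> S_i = -9*9^i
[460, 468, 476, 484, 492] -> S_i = 460 + 8*i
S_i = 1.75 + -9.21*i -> [1.75, -7.46, -16.67, -25.88, -35.09]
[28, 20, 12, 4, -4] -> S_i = 28 + -8*i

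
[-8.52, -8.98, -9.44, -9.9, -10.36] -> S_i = -8.52 + -0.46*i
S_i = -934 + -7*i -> [-934, -941, -948, -955, -962]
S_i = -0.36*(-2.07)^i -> [-0.36, 0.75, -1.54, 3.19, -6.61]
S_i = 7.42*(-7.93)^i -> [7.42, -58.84, 466.61, -3700.19, 29342.47]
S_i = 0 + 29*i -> [0, 29, 58, 87, 116]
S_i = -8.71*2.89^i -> [-8.71, -25.17, -72.75, -210.24, -607.59]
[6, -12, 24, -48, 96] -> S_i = 6*-2^i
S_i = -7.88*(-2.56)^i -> [-7.88, 20.17, -51.64, 132.2, -338.44]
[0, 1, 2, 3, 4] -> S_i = 0 + 1*i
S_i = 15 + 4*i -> [15, 19, 23, 27, 31]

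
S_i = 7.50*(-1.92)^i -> [7.5, -14.4, 27.65, -53.08, 101.92]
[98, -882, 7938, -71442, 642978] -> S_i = 98*-9^i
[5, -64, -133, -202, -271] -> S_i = 5 + -69*i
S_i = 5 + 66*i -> [5, 71, 137, 203, 269]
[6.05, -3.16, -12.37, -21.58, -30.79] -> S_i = 6.05 + -9.21*i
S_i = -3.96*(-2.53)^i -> [-3.96, 10.02, -25.35, 64.13, -162.25]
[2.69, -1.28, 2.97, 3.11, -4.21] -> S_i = Random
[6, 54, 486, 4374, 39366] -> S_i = 6*9^i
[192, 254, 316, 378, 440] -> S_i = 192 + 62*i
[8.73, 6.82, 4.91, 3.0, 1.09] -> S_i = 8.73 + -1.91*i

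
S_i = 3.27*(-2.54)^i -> [3.27, -8.31, 21.1, -53.59, 136.11]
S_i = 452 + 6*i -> [452, 458, 464, 470, 476]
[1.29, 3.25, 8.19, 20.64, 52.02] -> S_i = 1.29*2.52^i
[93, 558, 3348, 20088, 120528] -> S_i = 93*6^i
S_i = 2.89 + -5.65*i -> [2.89, -2.76, -8.41, -14.06, -19.71]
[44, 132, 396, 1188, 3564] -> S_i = 44*3^i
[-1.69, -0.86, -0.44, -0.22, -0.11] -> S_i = -1.69*0.51^i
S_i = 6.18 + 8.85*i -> [6.18, 15.03, 23.88, 32.73, 41.58]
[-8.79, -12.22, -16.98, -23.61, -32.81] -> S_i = -8.79*1.39^i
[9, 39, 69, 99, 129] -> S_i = 9 + 30*i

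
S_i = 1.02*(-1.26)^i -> [1.02, -1.29, 1.62, -2.04, 2.57]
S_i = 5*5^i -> [5, 25, 125, 625, 3125]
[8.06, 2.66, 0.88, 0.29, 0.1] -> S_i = 8.06*0.33^i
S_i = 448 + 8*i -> [448, 456, 464, 472, 480]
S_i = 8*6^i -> [8, 48, 288, 1728, 10368]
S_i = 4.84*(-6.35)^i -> [4.84, -30.73, 195.16, -1239.27, 7869.38]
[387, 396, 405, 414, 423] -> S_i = 387 + 9*i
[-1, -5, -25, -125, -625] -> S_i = -1*5^i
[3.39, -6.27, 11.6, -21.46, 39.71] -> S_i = 3.39*(-1.85)^i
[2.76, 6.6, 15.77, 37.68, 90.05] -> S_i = 2.76*2.39^i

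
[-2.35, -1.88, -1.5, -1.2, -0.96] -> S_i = -2.35*0.80^i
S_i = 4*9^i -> [4, 36, 324, 2916, 26244]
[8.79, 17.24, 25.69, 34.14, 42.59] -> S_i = 8.79 + 8.45*i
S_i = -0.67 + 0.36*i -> [-0.67, -0.31, 0.05, 0.41, 0.77]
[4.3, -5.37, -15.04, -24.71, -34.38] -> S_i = 4.30 + -9.67*i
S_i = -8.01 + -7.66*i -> [-8.01, -15.67, -23.33, -30.99, -38.65]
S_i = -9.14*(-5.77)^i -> [-9.14, 52.74, -304.3, 1755.79, -10130.93]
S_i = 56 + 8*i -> [56, 64, 72, 80, 88]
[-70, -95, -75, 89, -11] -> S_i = Random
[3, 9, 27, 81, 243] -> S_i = 3*3^i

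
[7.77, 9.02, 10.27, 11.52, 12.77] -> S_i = 7.77 + 1.25*i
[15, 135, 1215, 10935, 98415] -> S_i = 15*9^i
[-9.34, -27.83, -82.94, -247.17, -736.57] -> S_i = -9.34*2.98^i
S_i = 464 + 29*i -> [464, 493, 522, 551, 580]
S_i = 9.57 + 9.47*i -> [9.57, 19.04, 28.51, 37.98, 47.45]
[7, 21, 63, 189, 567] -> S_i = 7*3^i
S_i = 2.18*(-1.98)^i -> [2.18, -4.32, 8.55, -16.92, 33.51]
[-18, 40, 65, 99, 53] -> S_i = Random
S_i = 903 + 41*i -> [903, 944, 985, 1026, 1067]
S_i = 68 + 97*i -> [68, 165, 262, 359, 456]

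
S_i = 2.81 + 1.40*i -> [2.81, 4.21, 5.61, 7.01, 8.41]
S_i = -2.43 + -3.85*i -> [-2.43, -6.28, -10.13, -13.98, -17.83]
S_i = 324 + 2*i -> [324, 326, 328, 330, 332]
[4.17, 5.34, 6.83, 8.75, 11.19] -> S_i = 4.17*1.28^i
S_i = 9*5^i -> [9, 45, 225, 1125, 5625]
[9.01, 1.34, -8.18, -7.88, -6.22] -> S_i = Random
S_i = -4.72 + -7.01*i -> [-4.72, -11.73, -18.74, -25.75, -32.76]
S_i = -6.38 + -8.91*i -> [-6.38, -15.29, -24.2, -33.11, -42.02]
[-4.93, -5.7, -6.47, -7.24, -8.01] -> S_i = -4.93 + -0.77*i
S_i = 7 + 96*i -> [7, 103, 199, 295, 391]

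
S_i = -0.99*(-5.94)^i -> [-0.99, 5.88, -34.93, 207.49, -1232.48]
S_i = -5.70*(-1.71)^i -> [-5.7, 9.75, -16.67, 28.5, -48.74]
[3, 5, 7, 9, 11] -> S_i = 3 + 2*i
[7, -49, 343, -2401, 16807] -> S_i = 7*-7^i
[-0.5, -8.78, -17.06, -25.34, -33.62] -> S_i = -0.50 + -8.28*i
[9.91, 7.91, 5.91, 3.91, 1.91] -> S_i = 9.91 + -2.00*i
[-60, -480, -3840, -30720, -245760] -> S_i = -60*8^i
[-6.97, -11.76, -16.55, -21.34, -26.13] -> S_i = -6.97 + -4.79*i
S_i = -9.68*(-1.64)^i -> [-9.68, 15.88, -26.04, 42.7, -70.02]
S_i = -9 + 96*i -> [-9, 87, 183, 279, 375]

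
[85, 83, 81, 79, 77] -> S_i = 85 + -2*i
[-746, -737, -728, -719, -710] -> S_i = -746 + 9*i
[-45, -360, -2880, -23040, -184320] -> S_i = -45*8^i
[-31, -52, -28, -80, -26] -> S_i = Random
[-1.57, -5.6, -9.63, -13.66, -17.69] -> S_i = -1.57 + -4.03*i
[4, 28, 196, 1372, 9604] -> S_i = 4*7^i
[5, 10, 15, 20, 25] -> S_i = 5 + 5*i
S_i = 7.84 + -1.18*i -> [7.84, 6.66, 5.48, 4.3, 3.12]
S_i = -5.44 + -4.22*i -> [-5.44, -9.66, -13.88, -18.1, -22.32]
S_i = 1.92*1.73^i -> [1.92, 3.32, 5.75, 9.94, 17.2]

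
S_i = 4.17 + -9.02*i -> [4.17, -4.85, -13.87, -22.89, -31.91]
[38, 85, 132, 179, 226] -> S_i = 38 + 47*i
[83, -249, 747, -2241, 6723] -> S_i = 83*-3^i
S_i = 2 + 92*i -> [2, 94, 186, 278, 370]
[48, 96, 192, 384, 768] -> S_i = 48*2^i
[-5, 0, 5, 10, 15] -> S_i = -5 + 5*i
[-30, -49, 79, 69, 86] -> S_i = Random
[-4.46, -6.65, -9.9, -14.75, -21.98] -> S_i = -4.46*1.49^i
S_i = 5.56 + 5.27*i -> [5.56, 10.83, 16.1, 21.37, 26.64]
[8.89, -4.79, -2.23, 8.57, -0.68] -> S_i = Random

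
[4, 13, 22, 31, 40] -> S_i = 4 + 9*i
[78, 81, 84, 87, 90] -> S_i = 78 + 3*i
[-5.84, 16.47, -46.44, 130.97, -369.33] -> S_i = -5.84*(-2.82)^i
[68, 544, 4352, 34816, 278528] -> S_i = 68*8^i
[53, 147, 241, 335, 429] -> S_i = 53 + 94*i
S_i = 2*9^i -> [2, 18, 162, 1458, 13122]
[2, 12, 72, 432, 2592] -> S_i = 2*6^i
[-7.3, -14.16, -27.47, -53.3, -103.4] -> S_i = -7.30*1.94^i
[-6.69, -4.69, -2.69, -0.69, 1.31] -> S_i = -6.69 + 2.00*i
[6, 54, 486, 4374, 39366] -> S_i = 6*9^i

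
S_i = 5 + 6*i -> [5, 11, 17, 23, 29]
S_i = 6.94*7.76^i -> [6.94, 53.85, 417.91, 3242.98, 25165.55]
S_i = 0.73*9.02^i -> [0.73, 6.58, 59.39, 535.73, 4832.25]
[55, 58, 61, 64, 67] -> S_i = 55 + 3*i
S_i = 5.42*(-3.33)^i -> [5.42, -18.05, 60.1, -200.14, 666.46]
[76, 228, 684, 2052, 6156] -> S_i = 76*3^i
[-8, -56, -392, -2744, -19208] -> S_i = -8*7^i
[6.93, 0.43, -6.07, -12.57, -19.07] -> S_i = 6.93 + -6.50*i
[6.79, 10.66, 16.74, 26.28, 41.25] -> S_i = 6.79*1.57^i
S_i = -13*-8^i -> [-13, 104, -832, 6656, -53248]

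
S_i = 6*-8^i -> [6, -48, 384, -3072, 24576]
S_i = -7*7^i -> [-7, -49, -343, -2401, -16807]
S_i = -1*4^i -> [-1, -4, -16, -64, -256]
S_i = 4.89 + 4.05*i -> [4.89, 8.94, 12.99, 17.04, 21.09]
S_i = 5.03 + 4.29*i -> [5.03, 9.32, 13.61, 17.9, 22.19]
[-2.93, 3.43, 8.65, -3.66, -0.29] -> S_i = Random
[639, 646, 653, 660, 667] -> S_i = 639 + 7*i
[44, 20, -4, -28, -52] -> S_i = 44 + -24*i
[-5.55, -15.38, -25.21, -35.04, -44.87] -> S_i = -5.55 + -9.83*i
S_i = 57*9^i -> [57, 513, 4617, 41553, 373977]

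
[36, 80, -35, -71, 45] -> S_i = Random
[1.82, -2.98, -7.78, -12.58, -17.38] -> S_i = 1.82 + -4.80*i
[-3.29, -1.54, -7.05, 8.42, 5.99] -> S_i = Random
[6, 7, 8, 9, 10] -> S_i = 6 + 1*i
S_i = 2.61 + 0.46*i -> [2.61, 3.07, 3.53, 3.99, 4.45]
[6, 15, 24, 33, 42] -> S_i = 6 + 9*i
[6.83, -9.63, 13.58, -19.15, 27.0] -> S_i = 6.83*(-1.41)^i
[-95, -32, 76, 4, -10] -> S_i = Random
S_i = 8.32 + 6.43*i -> [8.32, 14.75, 21.18, 27.61, 34.04]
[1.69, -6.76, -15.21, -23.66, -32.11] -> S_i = 1.69 + -8.45*i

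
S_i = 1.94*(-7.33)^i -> [1.94, -14.22, 104.23, -764.04, 5600.38]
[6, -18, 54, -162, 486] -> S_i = 6*-3^i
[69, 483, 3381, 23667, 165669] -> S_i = 69*7^i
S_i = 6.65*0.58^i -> [6.65, 3.86, 2.24, 1.3, 0.75]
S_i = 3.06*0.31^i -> [3.06, 0.95, 0.29, 0.09, 0.03]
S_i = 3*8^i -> [3, 24, 192, 1536, 12288]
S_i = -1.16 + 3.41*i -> [-1.16, 2.25, 5.66, 9.07, 12.48]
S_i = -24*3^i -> [-24, -72, -216, -648, -1944]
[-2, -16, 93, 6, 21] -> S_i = Random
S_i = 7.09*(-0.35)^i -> [7.09, -2.48, 0.87, -0.3, 0.11]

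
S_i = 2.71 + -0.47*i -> [2.71, 2.24, 1.77, 1.3, 0.83]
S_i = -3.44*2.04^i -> [-3.44, -7.02, -14.32, -29.2, -59.58]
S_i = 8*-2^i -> [8, -16, 32, -64, 128]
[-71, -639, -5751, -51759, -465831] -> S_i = -71*9^i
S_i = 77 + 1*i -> [77, 78, 79, 80, 81]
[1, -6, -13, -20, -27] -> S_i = 1 + -7*i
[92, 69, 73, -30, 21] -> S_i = Random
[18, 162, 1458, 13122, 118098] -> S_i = 18*9^i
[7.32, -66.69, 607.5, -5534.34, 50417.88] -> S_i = 7.32*(-9.11)^i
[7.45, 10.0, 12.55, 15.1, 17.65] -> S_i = 7.45 + 2.55*i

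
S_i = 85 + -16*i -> [85, 69, 53, 37, 21]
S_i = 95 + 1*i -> [95, 96, 97, 98, 99]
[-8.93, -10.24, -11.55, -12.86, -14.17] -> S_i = -8.93 + -1.31*i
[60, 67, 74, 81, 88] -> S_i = 60 + 7*i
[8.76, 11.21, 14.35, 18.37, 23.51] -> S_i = 8.76*1.28^i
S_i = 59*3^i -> [59, 177, 531, 1593, 4779]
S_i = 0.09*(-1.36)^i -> [0.09, -0.12, 0.17, -0.23, 0.31]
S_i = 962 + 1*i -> [962, 963, 964, 965, 966]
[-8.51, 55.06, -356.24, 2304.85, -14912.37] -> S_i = -8.51*(-6.47)^i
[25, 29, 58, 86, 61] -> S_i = Random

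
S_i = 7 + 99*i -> [7, 106, 205, 304, 403]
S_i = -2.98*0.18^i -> [-2.98, -0.54, -0.1, -0.02, -0.0]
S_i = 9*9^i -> [9, 81, 729, 6561, 59049]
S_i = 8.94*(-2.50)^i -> [8.94, -22.35, 55.88, -139.69, 349.22]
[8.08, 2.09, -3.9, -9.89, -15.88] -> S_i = 8.08 + -5.99*i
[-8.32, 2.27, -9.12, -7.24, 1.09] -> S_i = Random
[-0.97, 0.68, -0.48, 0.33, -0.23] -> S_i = -0.97*(-0.70)^i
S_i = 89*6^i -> [89, 534, 3204, 19224, 115344]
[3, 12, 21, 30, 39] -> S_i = 3 + 9*i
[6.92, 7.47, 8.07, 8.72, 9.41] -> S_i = 6.92*1.08^i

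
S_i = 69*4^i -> [69, 276, 1104, 4416, 17664]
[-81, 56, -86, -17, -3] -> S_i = Random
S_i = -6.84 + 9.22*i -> [-6.84, 2.38, 11.6, 20.82, 30.04]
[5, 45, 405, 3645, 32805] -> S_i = 5*9^i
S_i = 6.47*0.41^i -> [6.47, 2.65, 1.09, 0.45, 0.18]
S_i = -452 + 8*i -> [-452, -444, -436, -428, -420]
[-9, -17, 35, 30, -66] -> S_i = Random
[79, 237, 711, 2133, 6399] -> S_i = 79*3^i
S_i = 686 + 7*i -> [686, 693, 700, 707, 714]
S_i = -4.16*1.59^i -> [-4.16, -6.61, -10.52, -16.72, -26.59]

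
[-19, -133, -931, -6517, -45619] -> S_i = -19*7^i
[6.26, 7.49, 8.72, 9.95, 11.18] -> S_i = 6.26 + 1.23*i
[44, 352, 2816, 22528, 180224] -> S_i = 44*8^i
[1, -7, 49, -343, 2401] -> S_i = 1*-7^i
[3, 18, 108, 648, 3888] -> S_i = 3*6^i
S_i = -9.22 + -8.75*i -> [-9.22, -17.97, -26.72, -35.47, -44.22]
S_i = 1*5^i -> [1, 5, 25, 125, 625]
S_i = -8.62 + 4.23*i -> [-8.62, -4.39, -0.16, 4.07, 8.3]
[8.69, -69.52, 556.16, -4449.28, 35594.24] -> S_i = 8.69*(-8.00)^i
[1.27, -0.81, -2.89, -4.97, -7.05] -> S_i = 1.27 + -2.08*i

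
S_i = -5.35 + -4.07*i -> [-5.35, -9.42, -13.49, -17.56, -21.63]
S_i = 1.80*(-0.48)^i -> [1.8, -0.86, 0.41, -0.2, 0.1]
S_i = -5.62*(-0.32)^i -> [-5.62, 1.8, -0.58, 0.18, -0.06]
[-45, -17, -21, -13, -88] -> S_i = Random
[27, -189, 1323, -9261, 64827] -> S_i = 27*-7^i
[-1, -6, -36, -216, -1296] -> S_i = -1*6^i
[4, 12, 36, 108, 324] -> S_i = 4*3^i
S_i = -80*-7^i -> [-80, 560, -3920, 27440, -192080]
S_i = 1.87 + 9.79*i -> [1.87, 11.66, 21.45, 31.24, 41.03]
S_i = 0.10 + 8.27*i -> [0.1, 8.37, 16.64, 24.91, 33.18]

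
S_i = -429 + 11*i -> [-429, -418, -407, -396, -385]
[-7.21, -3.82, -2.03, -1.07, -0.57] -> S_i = -7.21*0.53^i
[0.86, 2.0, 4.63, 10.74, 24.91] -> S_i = 0.86*2.32^i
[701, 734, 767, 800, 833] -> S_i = 701 + 33*i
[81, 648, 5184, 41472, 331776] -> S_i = 81*8^i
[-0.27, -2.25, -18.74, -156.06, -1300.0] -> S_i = -0.27*8.33^i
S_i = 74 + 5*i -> [74, 79, 84, 89, 94]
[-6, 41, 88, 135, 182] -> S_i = -6 + 47*i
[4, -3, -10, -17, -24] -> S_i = 4 + -7*i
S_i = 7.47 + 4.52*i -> [7.47, 11.99, 16.51, 21.03, 25.55]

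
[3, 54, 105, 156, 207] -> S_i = 3 + 51*i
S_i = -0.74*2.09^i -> [-0.74, -1.55, -3.23, -6.76, -14.12]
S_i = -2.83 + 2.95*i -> [-2.83, 0.12, 3.07, 6.02, 8.97]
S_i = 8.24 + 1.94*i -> [8.24, 10.18, 12.12, 14.06, 16.0]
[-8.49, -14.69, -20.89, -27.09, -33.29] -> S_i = -8.49 + -6.20*i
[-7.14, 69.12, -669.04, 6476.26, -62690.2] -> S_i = -7.14*(-9.68)^i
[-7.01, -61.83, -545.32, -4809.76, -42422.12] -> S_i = -7.01*8.82^i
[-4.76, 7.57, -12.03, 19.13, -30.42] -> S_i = -4.76*(-1.59)^i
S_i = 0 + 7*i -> [0, 7, 14, 21, 28]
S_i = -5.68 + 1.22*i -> [-5.68, -4.46, -3.24, -2.02, -0.8]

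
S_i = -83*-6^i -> [-83, 498, -2988, 17928, -107568]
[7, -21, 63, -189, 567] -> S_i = 7*-3^i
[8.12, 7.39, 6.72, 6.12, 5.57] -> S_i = 8.12*0.91^i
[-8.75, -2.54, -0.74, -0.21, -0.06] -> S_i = -8.75*0.29^i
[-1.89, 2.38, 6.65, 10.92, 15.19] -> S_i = -1.89 + 4.27*i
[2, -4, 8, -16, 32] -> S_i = 2*-2^i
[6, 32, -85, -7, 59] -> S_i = Random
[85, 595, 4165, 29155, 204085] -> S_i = 85*7^i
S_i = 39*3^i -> [39, 117, 351, 1053, 3159]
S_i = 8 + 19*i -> [8, 27, 46, 65, 84]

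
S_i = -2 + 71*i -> [-2, 69, 140, 211, 282]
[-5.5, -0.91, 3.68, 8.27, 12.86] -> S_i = -5.50 + 4.59*i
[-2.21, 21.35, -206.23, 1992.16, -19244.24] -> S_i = -2.21*(-9.66)^i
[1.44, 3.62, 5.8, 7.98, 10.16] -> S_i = 1.44 + 2.18*i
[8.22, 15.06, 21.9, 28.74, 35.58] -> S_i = 8.22 + 6.84*i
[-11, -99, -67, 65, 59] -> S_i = Random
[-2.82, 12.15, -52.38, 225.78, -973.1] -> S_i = -2.82*(-4.31)^i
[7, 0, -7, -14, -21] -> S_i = 7 + -7*i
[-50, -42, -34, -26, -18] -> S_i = -50 + 8*i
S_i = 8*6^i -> [8, 48, 288, 1728, 10368]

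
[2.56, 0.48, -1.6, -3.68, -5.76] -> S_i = 2.56 + -2.08*i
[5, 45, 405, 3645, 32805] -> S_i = 5*9^i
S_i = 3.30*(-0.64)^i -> [3.3, -2.11, 1.35, -0.87, 0.55]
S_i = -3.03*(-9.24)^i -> [-3.03, 28.0, -258.69, 2390.33, -22086.68]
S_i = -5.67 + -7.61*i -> [-5.67, -13.28, -20.89, -28.5, -36.11]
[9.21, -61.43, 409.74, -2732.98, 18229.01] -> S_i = 9.21*(-6.67)^i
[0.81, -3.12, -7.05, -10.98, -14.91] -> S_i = 0.81 + -3.93*i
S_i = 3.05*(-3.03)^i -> [3.05, -9.24, 28.0, -84.85, 257.08]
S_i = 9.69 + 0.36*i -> [9.69, 10.05, 10.41, 10.77, 11.13]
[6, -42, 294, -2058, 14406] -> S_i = 6*-7^i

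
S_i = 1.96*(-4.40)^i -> [1.96, -8.62, 37.95, -166.96, 734.63]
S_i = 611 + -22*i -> [611, 589, 567, 545, 523]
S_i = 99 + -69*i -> [99, 30, -39, -108, -177]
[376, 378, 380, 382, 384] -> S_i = 376 + 2*i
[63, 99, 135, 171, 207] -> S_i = 63 + 36*i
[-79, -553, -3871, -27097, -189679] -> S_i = -79*7^i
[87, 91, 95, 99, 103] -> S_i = 87 + 4*i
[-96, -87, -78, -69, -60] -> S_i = -96 + 9*i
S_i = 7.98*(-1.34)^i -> [7.98, -10.69, 14.33, -19.2, 25.73]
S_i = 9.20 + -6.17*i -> [9.2, 3.03, -3.14, -9.31, -15.48]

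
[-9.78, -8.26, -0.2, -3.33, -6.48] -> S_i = Random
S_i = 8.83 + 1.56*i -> [8.83, 10.39, 11.95, 13.51, 15.07]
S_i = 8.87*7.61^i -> [8.87, 67.5, 513.68, 3909.11, 29748.31]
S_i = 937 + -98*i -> [937, 839, 741, 643, 545]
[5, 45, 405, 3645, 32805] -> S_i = 5*9^i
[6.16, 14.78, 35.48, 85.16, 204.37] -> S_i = 6.16*2.40^i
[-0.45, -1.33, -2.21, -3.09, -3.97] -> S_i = -0.45 + -0.88*i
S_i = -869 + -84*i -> [-869, -953, -1037, -1121, -1205]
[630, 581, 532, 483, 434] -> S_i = 630 + -49*i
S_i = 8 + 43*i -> [8, 51, 94, 137, 180]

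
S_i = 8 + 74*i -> [8, 82, 156, 230, 304]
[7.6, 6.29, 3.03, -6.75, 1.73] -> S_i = Random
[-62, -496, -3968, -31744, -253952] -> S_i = -62*8^i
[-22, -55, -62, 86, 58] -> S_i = Random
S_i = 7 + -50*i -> [7, -43, -93, -143, -193]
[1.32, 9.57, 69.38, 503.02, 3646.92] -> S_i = 1.32*7.25^i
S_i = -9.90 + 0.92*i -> [-9.9, -8.98, -8.06, -7.14, -6.22]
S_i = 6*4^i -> [6, 24, 96, 384, 1536]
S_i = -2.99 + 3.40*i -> [-2.99, 0.41, 3.81, 7.21, 10.61]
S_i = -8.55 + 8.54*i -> [-8.55, -0.01, 8.53, 17.07, 25.61]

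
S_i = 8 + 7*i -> [8, 15, 22, 29, 36]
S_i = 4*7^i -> [4, 28, 196, 1372, 9604]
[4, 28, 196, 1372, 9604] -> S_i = 4*7^i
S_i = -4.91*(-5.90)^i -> [-4.91, 28.97, -170.92, 1008.41, -5949.62]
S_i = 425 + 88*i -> [425, 513, 601, 689, 777]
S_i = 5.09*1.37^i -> [5.09, 6.97, 9.55, 13.09, 17.93]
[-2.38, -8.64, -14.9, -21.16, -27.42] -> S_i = -2.38 + -6.26*i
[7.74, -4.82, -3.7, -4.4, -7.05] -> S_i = Random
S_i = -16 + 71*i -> [-16, 55, 126, 197, 268]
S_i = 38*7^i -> [38, 266, 1862, 13034, 91238]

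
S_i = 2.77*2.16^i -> [2.77, 5.98, 12.92, 27.92, 60.3]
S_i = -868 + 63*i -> [-868, -805, -742, -679, -616]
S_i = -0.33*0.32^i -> [-0.33, -0.11, -0.03, -0.01, -0.0]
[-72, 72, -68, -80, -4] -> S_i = Random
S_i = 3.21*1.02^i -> [3.21, 3.27, 3.34, 3.41, 3.47]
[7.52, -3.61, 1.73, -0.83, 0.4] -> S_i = 7.52*(-0.48)^i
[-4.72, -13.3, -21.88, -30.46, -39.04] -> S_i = -4.72 + -8.58*i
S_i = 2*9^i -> [2, 18, 162, 1458, 13122]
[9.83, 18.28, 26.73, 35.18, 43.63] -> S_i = 9.83 + 8.45*i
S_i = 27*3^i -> [27, 81, 243, 729, 2187]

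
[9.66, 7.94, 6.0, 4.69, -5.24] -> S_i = Random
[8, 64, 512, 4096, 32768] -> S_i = 8*8^i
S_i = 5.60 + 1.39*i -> [5.6, 6.99, 8.38, 9.77, 11.16]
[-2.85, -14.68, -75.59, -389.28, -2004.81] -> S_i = -2.85*5.15^i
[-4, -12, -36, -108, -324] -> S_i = -4*3^i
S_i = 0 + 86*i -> [0, 86, 172, 258, 344]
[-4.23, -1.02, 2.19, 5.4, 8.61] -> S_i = -4.23 + 3.21*i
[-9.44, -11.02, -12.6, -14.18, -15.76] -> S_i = -9.44 + -1.58*i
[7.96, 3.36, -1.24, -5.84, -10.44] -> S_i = 7.96 + -4.60*i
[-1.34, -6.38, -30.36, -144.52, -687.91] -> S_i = -1.34*4.76^i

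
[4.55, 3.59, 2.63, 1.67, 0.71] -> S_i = 4.55 + -0.96*i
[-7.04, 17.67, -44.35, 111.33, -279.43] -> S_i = -7.04*(-2.51)^i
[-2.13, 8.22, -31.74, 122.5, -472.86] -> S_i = -2.13*(-3.86)^i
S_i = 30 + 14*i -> [30, 44, 58, 72, 86]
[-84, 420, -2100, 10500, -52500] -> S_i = -84*-5^i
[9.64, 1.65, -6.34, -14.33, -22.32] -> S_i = 9.64 + -7.99*i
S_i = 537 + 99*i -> [537, 636, 735, 834, 933]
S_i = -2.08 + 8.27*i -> [-2.08, 6.19, 14.46, 22.73, 31.0]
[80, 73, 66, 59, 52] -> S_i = 80 + -7*i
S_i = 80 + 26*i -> [80, 106, 132, 158, 184]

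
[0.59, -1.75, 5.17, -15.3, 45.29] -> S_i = 0.59*(-2.96)^i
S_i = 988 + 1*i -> [988, 989, 990, 991, 992]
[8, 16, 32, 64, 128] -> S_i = 8*2^i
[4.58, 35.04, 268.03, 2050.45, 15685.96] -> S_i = 4.58*7.65^i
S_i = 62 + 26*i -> [62, 88, 114, 140, 166]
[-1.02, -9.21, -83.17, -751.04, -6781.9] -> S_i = -1.02*9.03^i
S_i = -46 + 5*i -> [-46, -41, -36, -31, -26]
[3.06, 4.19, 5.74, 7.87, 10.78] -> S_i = 3.06*1.37^i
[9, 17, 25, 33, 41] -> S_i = 9 + 8*i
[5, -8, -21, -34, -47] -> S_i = 5 + -13*i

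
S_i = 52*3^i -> [52, 156, 468, 1404, 4212]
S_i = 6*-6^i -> [6, -36, 216, -1296, 7776]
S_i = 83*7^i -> [83, 581, 4067, 28469, 199283]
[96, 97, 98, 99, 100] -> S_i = 96 + 1*i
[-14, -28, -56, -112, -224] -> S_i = -14*2^i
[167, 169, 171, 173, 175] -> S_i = 167 + 2*i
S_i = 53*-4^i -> [53, -212, 848, -3392, 13568]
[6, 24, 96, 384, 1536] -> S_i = 6*4^i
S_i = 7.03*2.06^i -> [7.03, 14.48, 29.83, 61.45, 126.6]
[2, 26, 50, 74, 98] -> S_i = 2 + 24*i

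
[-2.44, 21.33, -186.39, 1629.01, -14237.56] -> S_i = -2.44*(-8.74)^i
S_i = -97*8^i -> [-97, -776, -6208, -49664, -397312]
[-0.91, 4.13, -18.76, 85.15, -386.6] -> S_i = -0.91*(-4.54)^i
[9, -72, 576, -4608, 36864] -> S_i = 9*-8^i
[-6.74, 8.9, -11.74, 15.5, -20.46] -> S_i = -6.74*(-1.32)^i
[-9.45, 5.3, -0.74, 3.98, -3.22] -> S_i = Random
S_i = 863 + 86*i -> [863, 949, 1035, 1121, 1207]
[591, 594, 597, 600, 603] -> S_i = 591 + 3*i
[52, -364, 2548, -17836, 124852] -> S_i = 52*-7^i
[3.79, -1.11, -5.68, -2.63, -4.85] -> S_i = Random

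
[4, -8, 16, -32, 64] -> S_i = 4*-2^i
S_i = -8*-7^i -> [-8, 56, -392, 2744, -19208]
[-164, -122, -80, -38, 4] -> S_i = -164 + 42*i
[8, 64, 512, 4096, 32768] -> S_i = 8*8^i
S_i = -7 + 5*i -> [-7, -2, 3, 8, 13]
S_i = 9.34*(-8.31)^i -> [9.34, -77.62, 644.98, -5359.82, 44540.08]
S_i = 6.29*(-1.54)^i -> [6.29, -9.69, 14.92, -22.97, 35.38]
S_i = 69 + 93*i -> [69, 162, 255, 348, 441]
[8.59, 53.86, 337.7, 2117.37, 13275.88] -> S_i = 8.59*6.27^i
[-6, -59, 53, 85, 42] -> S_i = Random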